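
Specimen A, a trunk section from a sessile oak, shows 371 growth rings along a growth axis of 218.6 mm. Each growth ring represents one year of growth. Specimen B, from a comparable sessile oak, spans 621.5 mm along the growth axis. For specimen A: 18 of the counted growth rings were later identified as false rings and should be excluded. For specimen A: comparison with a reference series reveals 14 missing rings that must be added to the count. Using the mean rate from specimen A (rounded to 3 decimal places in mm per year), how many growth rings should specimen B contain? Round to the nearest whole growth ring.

Specimen A: after corrections the count is 371 − 18 + 14 = 367 growth rings.
A: Extension rate ≈ 218.6 / 367 = 0.596 mm per year.
Specimen B: 621.5 mm / 0.596 mm per year = 1042.79 years ≈ 1043 growth rings.

1043 growth rings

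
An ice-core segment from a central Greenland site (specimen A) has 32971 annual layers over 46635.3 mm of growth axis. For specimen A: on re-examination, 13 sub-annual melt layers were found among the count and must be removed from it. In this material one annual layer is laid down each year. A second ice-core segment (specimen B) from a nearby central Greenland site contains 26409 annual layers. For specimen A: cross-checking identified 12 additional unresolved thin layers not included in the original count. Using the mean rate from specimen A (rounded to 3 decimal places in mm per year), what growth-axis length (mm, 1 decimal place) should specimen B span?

Specimen A: true annual layer count = 32971 − 13 + 12 = 32970.
A: 46635.3 mm over 32970 years gives 46635.3 / 32970 ≈ 1.414 mm/year.
Length of B = 1.414 × 26409 = 37342.3 mm.

37342.3 mm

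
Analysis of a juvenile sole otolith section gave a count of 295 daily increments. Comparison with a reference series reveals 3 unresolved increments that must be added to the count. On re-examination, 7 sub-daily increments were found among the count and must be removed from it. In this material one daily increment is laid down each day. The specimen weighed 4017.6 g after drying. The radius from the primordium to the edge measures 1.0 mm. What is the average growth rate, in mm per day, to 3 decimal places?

True daily increment count = 295 − 7 + 3 = 291.
Extension rate ≈ 1.0 / 291 = 0.003 mm per day.

0.003 mm per day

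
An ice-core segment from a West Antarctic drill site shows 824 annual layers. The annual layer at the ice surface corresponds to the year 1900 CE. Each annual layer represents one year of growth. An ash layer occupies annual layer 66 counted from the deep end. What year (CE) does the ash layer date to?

1142 CE

The ash layer sits at annual layer 66 from the deep end, so 824 − 66 = 758 annual layers formed after it.
The annual layer at the ice surface is 1900 CE, so the ash layer dates to 1900 − 758 = 1142 CE.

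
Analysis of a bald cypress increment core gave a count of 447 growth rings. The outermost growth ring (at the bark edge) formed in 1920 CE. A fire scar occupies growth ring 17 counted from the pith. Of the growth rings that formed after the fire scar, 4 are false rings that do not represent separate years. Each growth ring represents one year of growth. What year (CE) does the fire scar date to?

The fire scar sits at growth ring 17 from the pith, so 447 − 17 = 430 growth rings formed after it.
430 − 4 false = 426 true growth rings after the fire scar.
1920 − 426 = 1494 CE.

1494 CE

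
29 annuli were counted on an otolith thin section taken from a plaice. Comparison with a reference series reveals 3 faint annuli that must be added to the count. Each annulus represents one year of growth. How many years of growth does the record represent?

True annulus count = 29 + 3 = 32.
With a one-to-one annulus periodicity this is 32 years.

32 yr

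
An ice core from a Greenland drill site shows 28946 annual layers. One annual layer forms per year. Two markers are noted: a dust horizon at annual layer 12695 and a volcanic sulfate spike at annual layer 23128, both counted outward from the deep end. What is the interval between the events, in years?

10433 yr

Separation: 23128 − 12695 = 10433 annual layers.
That is 10433 years at one annual layer per year.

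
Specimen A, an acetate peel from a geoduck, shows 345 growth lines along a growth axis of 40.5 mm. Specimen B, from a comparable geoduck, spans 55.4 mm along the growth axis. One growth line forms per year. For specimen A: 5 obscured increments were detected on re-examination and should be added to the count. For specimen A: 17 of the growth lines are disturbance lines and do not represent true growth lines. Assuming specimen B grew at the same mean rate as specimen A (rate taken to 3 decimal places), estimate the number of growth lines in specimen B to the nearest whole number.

Specimen A: correcting the raw count gives 345 − 17 + 5 = 333 true growth lines.
A: Extension rate ≈ 40.5 / 333 = 0.122 mm per year.
B spans 55.4 / 0.122 = 454.10 years ≈ 454 growth lines.

454 growth lines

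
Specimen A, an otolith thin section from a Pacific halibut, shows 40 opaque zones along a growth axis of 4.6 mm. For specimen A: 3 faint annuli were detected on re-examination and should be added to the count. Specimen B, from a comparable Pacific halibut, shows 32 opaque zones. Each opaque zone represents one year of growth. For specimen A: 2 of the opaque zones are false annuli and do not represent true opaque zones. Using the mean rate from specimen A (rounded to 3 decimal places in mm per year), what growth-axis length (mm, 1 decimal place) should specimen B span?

3.6 mm

Specimen A: true opaque zone count = 40 − 2 + 3 = 41.
A: Mean rate = 4.6 mm / 41 years ≈ 0.112 mm per year.
For B, 0.112 mm/year × 32 years = 3.6 mm.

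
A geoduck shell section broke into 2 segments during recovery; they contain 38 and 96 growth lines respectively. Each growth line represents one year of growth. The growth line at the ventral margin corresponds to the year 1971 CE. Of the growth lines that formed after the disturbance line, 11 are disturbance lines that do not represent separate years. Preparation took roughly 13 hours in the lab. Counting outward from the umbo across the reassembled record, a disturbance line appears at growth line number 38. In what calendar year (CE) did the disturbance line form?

1886 CE

Total growth lines = 38 + 96 = 134.
The disturbance line sits at growth line 38 from the umbo, so 134 − 38 = 96 growth lines formed after it.
96 − 11 false = 85 true growth lines after the disturbance line.
Counting back 85 years from 1971 CE places the disturbance line in 1971 − 85 = 1886 CE.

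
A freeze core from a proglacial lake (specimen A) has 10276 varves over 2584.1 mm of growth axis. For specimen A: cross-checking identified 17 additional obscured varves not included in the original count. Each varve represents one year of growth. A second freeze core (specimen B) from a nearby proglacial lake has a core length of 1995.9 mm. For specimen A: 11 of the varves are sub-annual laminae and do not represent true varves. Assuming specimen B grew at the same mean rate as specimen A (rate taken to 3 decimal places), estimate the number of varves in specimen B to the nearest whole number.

7952 varves

Specimen A: after corrections the count is 10276 − 11 + 17 = 10282 varves.
A: 2584.1 mm over 10282 years gives 2584.1 / 10282 ≈ 0.251 mm/yr.
For B, 1995.9 / 0.251 = 7951.79 years ≈ 7952 varves.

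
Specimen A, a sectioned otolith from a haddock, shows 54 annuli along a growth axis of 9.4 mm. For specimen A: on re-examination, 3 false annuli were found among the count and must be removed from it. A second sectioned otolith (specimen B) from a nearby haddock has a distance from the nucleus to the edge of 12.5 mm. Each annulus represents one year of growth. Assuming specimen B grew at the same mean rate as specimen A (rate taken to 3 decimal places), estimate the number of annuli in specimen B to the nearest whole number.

Specimen A: after corrections the count is 54 − 3 = 51 annuli.
A: Extension rate ≈ 9.4 / 51 = 0.184 mm/year.
Specimen B: 12.5 mm / 0.184 mm per year = 67.93 years ≈ 68 annuli.

68 annuli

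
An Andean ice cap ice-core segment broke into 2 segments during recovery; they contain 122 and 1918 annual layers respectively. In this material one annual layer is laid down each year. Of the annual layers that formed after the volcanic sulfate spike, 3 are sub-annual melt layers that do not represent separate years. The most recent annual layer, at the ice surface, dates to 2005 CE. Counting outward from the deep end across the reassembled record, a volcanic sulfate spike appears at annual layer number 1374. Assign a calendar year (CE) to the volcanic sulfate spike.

Total annual layers = 122 + 1918 = 2040.
The volcanic sulfate spike sits at annual layer 1374 from the deep end, so 2040 − 1374 = 666 annual layers formed after it.
666 − 3 false = 663 true annual layers after the volcanic sulfate spike.
Counting back 663 years from 2005 CE places the volcanic sulfate spike in 2005 − 663 = 1342 CE.

1342 CE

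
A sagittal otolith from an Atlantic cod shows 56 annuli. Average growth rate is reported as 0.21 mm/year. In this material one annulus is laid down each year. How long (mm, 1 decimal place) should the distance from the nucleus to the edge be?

11.8 mm

56 years of growth are recorded.
56 years at 0.21 mm/year gives 0.21 × 56 = 11.8 mm.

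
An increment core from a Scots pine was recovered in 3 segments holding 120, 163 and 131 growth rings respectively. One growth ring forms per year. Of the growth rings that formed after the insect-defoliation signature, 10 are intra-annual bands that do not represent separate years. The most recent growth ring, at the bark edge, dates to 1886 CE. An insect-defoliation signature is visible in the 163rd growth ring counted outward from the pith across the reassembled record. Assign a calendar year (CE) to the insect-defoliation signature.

1645 CE

Total growth rings = 120 + 163 + 131 = 414.
Between growth ring 163 and the bark edge there are 414 − 163 = 251 growth rings.
Removing the 10 false growth rings leaves 251 − 10 = 241 true growth rings beyond the insect-defoliation signature.
Counting back 241 years from 1886 CE places the insect-defoliation signature in 1886 − 241 = 1645 CE.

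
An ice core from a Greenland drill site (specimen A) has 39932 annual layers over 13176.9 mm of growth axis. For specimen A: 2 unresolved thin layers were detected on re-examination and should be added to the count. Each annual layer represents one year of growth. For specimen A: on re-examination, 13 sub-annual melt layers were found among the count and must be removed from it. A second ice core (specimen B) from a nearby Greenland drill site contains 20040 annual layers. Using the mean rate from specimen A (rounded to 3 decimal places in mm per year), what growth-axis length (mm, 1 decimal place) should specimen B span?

6613.2 mm

Specimen A: after corrections the count is 39932 − 13 + 2 = 39921 annual layers.
A: 13176.9 mm over 39921 years gives 13176.9 / 39921 ≈ 0.330 mm/yr.
Length of B = 0.330 × 20040 = 6613.2 mm.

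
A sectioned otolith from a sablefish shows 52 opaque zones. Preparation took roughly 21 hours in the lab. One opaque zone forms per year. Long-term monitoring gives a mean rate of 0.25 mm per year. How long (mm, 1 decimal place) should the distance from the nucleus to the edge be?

52 years of growth are recorded.
52 years at 0.25 mm/year gives 0.25 × 52 = 13.0 mm.

13.0 mm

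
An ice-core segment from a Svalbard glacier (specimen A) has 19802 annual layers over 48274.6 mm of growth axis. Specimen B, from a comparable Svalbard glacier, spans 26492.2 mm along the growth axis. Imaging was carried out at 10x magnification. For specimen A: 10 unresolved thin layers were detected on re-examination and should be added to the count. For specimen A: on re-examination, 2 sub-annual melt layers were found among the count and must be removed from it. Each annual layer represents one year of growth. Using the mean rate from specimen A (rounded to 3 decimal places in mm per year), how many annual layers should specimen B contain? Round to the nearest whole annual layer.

Specimen A: after corrections the count is 19802 − 2 + 10 = 19810 annual layers.
A: Extension rate ≈ 48274.6 / 19810 = 2.437 mm per year.
Specimen B: 26492.2 mm / 2.437 mm per year = 10870.82 years ≈ 10871 annual layers.

10871 annual layers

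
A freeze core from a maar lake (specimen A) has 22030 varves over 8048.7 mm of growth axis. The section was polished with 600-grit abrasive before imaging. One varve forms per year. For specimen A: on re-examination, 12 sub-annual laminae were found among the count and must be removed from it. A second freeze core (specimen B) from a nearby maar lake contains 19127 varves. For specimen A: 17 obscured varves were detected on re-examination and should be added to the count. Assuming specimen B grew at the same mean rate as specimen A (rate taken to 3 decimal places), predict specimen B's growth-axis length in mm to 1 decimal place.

Specimen A: correcting the raw count gives 22030 − 12 + 17 = 22035 true varves.
A: 8048.7 mm over 22035 years gives 8048.7 / 22035 ≈ 0.365 mm per year.
For B, 0.365 mm/year × 19127 years = 6981.4 mm.

6981.4 mm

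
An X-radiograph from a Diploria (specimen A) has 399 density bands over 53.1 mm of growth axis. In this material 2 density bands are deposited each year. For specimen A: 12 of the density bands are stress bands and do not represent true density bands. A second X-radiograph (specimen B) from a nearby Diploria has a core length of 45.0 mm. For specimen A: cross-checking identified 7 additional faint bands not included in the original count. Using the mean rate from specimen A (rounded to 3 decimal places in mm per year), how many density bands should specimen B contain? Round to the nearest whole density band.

333 density bands

Specimen A: adjusted count: 399 − 12 + 7 = 394 density bands.
Specimen A: with 2 density bands per year, 394 / 2 = 197 years.
A: Mean rate = 53.1 mm / 197 years ≈ 0.270 mm/yr.
B spans 45.0 / 0.270 = 166.67 years; at 2 density bands per year that is 166.67 × 2 ≈ 333 density bands.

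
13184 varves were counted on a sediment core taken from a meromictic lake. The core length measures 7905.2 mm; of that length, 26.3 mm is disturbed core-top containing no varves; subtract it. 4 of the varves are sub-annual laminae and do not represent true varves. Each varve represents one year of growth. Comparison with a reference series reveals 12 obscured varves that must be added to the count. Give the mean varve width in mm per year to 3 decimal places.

Correcting the raw count gives 13184 − 4 + 12 = 13192 true varves.
The growth record spans 7905.2 − 26.3 = 7878.9 mm.
Mean rate = 7878.9 mm / 13192 years ≈ 0.597 mm per year.

0.597 mm per year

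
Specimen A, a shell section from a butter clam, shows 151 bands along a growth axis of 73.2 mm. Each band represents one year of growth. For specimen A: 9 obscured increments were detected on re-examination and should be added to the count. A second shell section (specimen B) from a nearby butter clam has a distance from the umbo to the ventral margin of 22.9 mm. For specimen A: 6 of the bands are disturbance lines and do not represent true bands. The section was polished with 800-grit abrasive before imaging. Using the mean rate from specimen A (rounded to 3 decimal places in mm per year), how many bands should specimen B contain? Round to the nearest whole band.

48 bands

Specimen A: adjusted count: 151 − 6 + 9 = 154 bands.
A: Mean rate = 73.2 mm / 154 years ≈ 0.475 mm per year.
Specimen B: 22.9 mm / 0.475 mm per year = 48.21 years ≈ 48 bands.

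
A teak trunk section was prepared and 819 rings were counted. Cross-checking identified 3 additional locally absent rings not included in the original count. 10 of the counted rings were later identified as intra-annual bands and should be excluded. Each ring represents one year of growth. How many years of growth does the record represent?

812 yr

Adjusted count: 819 − 10 + 3 = 812 rings.
One ring per year makes the duration 812 years.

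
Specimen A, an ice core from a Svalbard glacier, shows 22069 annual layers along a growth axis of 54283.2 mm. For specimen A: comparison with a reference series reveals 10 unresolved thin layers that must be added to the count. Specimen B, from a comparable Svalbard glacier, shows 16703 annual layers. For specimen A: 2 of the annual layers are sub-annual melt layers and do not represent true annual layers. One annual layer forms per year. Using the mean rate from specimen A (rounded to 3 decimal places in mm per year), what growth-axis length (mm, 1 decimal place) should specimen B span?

41072.7 mm

Specimen A: after corrections the count is 22069 − 2 + 10 = 22077 annual layers.
A: Mean rate = 54283.2 mm / 22077 years ≈ 2.459 mm per year.
For B, 2.459 mm/year × 16703 years = 41072.7 mm.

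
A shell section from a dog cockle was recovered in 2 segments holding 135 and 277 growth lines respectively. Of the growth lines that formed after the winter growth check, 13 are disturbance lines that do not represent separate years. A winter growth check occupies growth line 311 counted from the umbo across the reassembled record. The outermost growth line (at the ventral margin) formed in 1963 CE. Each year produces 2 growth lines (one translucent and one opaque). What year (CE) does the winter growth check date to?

1919 CE

Total growth lines = 135 + 277 = 412.
The winter growth check sits at growth line 311 from the umbo, so 412 − 311 = 101 growth lines formed after it.
Removing the 13 false growth lines leaves 101 − 13 = 88 true growth lines beyond the winter growth check.
88 growth lines at 2 per year is 88 / 2 = 44 years.
The growth line at the ventral margin is 1963 CE, so the winter growth check dates to 1963 − 44 = 1919 CE.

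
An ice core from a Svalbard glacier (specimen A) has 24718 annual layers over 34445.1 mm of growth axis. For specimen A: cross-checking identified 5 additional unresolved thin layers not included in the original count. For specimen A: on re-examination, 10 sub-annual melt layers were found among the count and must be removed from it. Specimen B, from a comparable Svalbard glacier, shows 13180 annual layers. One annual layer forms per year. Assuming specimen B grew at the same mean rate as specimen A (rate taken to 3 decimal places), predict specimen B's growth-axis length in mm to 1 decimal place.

Specimen A: after corrections the count is 24718 − 10 + 5 = 24713 annual layers.
A: 34445.1 mm over 24713 years gives 34445.1 / 24713 ≈ 1.394 mm/yr.
Length of B = 1.394 × 13180 = 18372.9 mm.

18372.9 mm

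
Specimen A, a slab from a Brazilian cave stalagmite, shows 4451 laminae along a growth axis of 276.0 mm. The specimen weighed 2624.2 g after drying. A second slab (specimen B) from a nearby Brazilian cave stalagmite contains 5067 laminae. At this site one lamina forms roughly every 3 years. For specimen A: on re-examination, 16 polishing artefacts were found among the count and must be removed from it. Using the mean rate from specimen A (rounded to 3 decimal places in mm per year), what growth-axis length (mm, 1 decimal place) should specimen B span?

Specimen A: correcting the raw count gives 4451 − 16 = 4435 true laminae.
Specimen A: multiplying by 3 years per lamina: 4435 × 3 = 13305 years.
A: 276.0 mm over 13305 years gives 276.0 / 13305 ≈ 0.021 mm/yr.
Specimen B: multiplying by 3 years per lamina: 5067 × 3 = 15201 years. For B, 0.021 mm/year × 15201 years = 319.2 mm.

319.2 mm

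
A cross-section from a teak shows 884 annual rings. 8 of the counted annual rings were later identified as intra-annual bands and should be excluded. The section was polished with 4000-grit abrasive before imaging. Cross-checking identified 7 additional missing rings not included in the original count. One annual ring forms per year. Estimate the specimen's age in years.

Correcting the raw count gives 884 − 8 + 7 = 883 true annual rings.
At one annual ring per year, that is 883 years.

883 yr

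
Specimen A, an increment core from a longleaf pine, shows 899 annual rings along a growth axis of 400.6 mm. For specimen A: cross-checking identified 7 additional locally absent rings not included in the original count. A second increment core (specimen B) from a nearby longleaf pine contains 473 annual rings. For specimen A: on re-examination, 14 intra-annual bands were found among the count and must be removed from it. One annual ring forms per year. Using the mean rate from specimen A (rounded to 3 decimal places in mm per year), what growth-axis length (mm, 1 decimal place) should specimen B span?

Specimen A: correcting the raw count gives 899 − 14 + 7 = 892 true annual rings.
A: Extension rate ≈ 400.6 / 892 = 0.449 mm/year.
For B, 0.449 mm/year × 473 years = 212.4 mm.

212.4 mm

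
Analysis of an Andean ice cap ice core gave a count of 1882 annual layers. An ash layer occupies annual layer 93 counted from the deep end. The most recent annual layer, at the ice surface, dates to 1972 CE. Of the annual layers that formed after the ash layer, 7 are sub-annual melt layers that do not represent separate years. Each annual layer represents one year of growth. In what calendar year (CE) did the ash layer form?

190 CE

1882 − 93 = 1789 annual layers lie beyond the ash layer toward the ice surface.
Removing the 7 false annual layers leaves 1789 − 7 = 1782 true annual layers beyond the ash layer.
The annual layer at the ice surface is 1972 CE, so the ash layer dates to 1972 − 1782 = 190 CE.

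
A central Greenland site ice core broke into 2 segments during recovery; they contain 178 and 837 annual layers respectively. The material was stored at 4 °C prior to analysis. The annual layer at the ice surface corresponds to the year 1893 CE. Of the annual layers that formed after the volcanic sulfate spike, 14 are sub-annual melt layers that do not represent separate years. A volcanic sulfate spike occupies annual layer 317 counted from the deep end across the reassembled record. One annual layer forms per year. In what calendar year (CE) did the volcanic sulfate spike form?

1209 CE

Total annual layers = 178 + 837 = 1015.
The volcanic sulfate spike sits at annual layer 317 from the deep end, so 1015 − 317 = 698 annual layers formed after it.
Removing the 14 false annual layers leaves 698 − 14 = 684 true annual layers beyond the volcanic sulfate spike.
The annual layer at the ice surface is 1893 CE, so the volcanic sulfate spike dates to 1893 − 684 = 1209 CE.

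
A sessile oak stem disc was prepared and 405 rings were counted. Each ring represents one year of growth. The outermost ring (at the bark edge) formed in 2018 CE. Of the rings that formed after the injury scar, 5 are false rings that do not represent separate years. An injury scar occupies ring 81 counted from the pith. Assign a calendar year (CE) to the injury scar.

1699 CE

The injury scar sits at ring 81 from the pith, so 405 − 81 = 324 rings formed after it.
Removing the 5 false rings leaves 324 − 5 = 319 true rings beyond the injury scar.
2018 − 319 = 1699 CE.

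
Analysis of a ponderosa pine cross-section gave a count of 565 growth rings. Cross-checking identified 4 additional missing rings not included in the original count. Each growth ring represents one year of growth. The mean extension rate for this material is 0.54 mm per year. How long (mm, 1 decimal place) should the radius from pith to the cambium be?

307.3 mm

After corrections the count is 565 + 4 = 569 growth rings.
Predicted length = 0.54 mm/year × 569 years = 307.3 mm.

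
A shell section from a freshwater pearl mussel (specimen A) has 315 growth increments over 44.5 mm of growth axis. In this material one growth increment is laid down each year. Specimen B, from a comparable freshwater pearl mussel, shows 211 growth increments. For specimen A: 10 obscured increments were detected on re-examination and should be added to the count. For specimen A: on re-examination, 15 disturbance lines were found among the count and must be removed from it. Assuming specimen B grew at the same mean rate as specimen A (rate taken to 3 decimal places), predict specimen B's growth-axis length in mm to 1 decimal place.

Specimen A: correcting the raw count gives 315 − 15 + 10 = 310 true growth increments.
A: Mean rate = 44.5 mm / 310 years ≈ 0.144 mm per year.
B's length ≈ 0.144 × 211 = 30.4 mm.

30.4 mm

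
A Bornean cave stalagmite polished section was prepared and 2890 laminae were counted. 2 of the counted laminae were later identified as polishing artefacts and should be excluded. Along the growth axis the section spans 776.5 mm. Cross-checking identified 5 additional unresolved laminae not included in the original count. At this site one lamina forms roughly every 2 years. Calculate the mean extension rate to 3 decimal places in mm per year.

True lamina count = 2890 − 2 + 5 = 2893.
2893 laminae at 2 years each span 2893 × 2 = 5786 years.
Mean rate = 776.5 mm / 5786 years ≈ 0.134 mm per year.

0.134 mm per year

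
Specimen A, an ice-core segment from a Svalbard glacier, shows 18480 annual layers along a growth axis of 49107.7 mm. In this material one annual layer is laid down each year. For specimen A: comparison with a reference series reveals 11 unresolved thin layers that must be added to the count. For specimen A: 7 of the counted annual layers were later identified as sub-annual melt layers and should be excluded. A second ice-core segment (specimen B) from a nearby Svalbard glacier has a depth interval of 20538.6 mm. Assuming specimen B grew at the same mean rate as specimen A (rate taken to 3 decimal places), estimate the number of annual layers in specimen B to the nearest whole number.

7730 annual layers

Specimen A: after corrections the count is 18480 − 7 + 11 = 18484 annual layers.
A: Mean rate = 49107.7 mm / 18484 years ≈ 2.657 mm/year.
For B, 20538.6 / 2.657 = 7730.00 years ≈ 7730 annual layers.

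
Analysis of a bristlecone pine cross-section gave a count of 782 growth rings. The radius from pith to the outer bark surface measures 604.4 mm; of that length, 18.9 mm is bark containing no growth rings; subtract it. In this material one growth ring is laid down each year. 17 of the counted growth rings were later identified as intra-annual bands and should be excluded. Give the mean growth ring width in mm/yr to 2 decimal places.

True growth ring count = 782 − 17 = 765.
Removing the 18.9 mm offcut leaves 604.4 − 18.9 = 585.5 mm.
Extension rate ≈ 585.5 / 765 = 0.77 mm/yr.

0.77 mm/yr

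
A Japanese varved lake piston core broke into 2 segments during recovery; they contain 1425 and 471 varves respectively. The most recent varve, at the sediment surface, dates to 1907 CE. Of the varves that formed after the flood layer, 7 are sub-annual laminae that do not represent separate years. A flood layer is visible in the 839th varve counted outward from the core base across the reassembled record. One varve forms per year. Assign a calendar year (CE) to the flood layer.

Total varves = 1425 + 471 = 1896.
1896 − 839 = 1057 varves lie beyond the flood layer toward the sediment surface.
Removing the 7 false varves leaves 1057 − 7 = 1050 true varves beyond the flood layer.
1907 − 1050 = 857 CE.

857 CE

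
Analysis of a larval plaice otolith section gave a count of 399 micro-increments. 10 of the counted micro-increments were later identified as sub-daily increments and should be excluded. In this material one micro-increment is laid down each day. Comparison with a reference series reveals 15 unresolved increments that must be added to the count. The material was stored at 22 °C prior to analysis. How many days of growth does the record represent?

404 days

Adjusted count: 399 − 10 + 15 = 404 micro-increments.
At one micro-increment per day, that is 404 days.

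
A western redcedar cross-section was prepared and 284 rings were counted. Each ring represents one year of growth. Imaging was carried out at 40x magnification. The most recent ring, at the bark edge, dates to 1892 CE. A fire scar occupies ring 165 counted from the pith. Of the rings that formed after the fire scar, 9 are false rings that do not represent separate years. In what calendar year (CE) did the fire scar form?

Between ring 165 and the bark edge there are 284 − 165 = 119 rings.
Removing the 9 false rings leaves 119 − 9 = 110 true rings beyond the fire scar.
The ring at the bark edge is 1892 CE, so the fire scar dates to 1892 − 110 = 1782 CE.

1782 CE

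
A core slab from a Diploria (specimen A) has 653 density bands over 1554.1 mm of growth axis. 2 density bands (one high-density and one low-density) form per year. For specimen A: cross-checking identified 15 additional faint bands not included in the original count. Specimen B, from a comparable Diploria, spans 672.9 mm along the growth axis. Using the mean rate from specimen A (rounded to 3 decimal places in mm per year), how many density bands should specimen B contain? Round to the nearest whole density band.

Specimen A: adjusted count: 653 + 15 = 668 density bands.
Specimen A: with 2 density bands per year, 668 / 2 = 334 years.
A: Extension rate ≈ 1554.1 / 334 = 4.653 mm per year.
For B, 672.9 / 4.653 = 144.62 years; at 2 density bands per year that is 144.62 × 2 ≈ 289 density bands.

289 density bands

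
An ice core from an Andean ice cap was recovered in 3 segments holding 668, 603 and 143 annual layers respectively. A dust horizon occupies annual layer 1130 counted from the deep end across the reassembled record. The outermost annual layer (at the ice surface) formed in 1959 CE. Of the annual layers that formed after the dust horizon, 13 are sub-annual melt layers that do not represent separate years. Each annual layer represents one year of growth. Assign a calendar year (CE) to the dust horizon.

Total annual layers = 668 + 603 + 143 = 1414.
1414 − 1130 = 284 annual layers lie beyond the dust horizon toward the ice surface.
284 − 13 false = 271 true annual layers after the dust horizon.
The annual layer at the ice surface is 1959 CE, so the dust horizon dates to 1959 − 271 = 1688 CE.

1688 CE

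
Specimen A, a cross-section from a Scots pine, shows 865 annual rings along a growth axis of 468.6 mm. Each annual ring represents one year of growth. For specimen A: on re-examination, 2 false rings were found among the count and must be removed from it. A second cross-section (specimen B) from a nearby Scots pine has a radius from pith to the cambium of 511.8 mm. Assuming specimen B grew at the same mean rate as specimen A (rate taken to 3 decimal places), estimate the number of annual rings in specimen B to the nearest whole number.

943 annual rings

Specimen A: correcting the raw count gives 865 − 2 = 863 true annual rings.
A: 468.6 mm over 863 years gives 468.6 / 863 ≈ 0.543 mm/year.
For B, 511.8 / 0.543 = 942.54 years ≈ 943 annual rings.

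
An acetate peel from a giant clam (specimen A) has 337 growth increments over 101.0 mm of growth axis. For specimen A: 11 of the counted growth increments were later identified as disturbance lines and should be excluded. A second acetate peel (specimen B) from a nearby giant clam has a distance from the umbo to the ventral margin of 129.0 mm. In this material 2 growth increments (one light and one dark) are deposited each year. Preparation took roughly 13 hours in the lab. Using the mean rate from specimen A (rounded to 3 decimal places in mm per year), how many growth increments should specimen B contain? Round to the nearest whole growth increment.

Specimen A: correcting the raw count gives 337 − 11 = 326 true growth increments.
Specimen A: with 2 growth increments per year, 326 / 2 = 163 years.
A: Mean rate = 101.0 mm / 163 years ≈ 0.620 mm per year.
For B, 129.0 / 0.620 = 208.06 years; at 2 growth increments per year that is 208.06 × 2 ≈ 416 growth increments.

416 growth increments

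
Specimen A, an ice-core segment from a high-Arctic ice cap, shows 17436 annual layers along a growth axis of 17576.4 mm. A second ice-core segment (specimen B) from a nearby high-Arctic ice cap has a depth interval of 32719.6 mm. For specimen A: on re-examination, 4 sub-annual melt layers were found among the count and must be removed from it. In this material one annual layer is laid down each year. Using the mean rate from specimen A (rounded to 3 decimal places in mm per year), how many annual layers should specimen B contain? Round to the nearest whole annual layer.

32460 annual layers

Specimen A: correcting the raw count gives 17436 − 4 = 17432 true annual layers.
A: Extension rate ≈ 17576.4 / 17432 = 1.008 mm per year.
For B, 32719.6 / 1.008 = 32459.92 years ≈ 32460 annual layers.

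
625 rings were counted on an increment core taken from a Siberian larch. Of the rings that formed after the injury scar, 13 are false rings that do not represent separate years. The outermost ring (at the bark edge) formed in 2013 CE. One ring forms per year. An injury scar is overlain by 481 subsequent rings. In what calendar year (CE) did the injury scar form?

481 rings formed after the injury scar.
Removing the 13 false rings leaves 481 − 13 = 468 true rings beyond the injury scar.
2013 − 468 = 1545 CE.

1545 CE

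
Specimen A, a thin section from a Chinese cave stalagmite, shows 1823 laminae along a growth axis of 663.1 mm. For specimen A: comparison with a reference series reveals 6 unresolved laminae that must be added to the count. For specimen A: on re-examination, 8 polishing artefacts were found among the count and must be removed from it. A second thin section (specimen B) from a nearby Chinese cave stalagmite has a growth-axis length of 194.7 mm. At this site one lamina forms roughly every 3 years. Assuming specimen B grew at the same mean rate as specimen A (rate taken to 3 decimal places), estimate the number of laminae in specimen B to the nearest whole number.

Specimen A: true lamina count = 1823 − 8 + 6 = 1821.
Specimen A: multiplying by 3 years per lamina: 1821 × 3 = 5463 years.
A: 663.1 mm over 5463 years gives 663.1 / 5463 ≈ 0.121 mm/yr.
B spans 194.7 / 0.121 = 1609.09 years; at 3 years per lamina that is 1609.09 / 3 ≈ 536 laminae.

536 laminae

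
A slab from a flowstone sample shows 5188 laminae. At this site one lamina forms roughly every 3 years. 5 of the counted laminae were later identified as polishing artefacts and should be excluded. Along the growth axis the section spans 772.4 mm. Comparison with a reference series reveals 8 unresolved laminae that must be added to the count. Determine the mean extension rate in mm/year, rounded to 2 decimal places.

0.05 mm/year

True lamina count = 5188 − 5 + 8 = 5191.
At 3 years per lamina, 5191 × 3 = 15573 years.
772.4 mm over 15573 years gives 772.4 / 15573 ≈ 0.05 mm/year.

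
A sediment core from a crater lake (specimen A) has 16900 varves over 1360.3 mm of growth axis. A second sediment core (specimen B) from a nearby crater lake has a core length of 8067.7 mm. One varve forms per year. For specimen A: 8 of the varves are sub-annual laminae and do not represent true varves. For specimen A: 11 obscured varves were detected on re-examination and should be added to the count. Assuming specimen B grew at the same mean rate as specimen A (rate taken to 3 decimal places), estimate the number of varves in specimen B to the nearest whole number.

Specimen A: adjusted count: 16900 − 8 + 11 = 16903 varves.
A: Extension rate ≈ 1360.3 / 16903 = 0.080 mm/yr.
For B, 8067.7 / 0.080 = 100846.25 years ≈ 100846 varves.

100846 varves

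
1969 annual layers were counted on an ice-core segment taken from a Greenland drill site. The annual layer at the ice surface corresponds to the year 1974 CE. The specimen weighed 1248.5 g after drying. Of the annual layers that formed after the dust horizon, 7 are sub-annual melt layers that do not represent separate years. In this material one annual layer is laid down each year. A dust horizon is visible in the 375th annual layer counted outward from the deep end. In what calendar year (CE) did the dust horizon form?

387 CE

Between annual layer 375 and the ice surface there are 1969 − 375 = 1594 annual layers.
Excluding 7 false annual layers: 1594 − 7 = 1587.
Counting back 1587 years from 1974 CE places the dust horizon in 1974 − 1587 = 387 CE.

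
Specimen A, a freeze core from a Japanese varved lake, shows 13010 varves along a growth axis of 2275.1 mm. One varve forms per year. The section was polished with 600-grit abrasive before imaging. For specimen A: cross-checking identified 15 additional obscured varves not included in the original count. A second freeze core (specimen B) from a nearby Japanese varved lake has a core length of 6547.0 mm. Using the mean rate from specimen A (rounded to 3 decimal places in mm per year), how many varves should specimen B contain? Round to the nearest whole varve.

37411 varves

Specimen A: adjusted count: 13010 + 15 = 13025 varves.
A: Mean rate = 2275.1 mm / 13025 years ≈ 0.175 mm/year.
B spans 6547.0 / 0.175 = 37411.43 years ≈ 37411 varves.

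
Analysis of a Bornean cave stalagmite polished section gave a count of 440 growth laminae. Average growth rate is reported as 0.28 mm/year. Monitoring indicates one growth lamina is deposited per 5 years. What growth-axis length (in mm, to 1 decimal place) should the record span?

Multiplying by 5 years per growth lamina: 440 × 5 = 2200 years.
Predicted length = 0.28 mm/year × 2200 years = 616.0 mm.

616.0 mm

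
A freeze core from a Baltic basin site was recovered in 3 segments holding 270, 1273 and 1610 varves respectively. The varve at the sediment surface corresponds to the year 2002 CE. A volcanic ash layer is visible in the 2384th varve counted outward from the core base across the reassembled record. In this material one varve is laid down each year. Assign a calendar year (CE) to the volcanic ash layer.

Total varves = 270 + 1273 + 1610 = 3153.
Between varve 2384 and the sediment surface there are 3153 − 2384 = 769 varves.
2002 − 769 = 1233 CE.

1233 CE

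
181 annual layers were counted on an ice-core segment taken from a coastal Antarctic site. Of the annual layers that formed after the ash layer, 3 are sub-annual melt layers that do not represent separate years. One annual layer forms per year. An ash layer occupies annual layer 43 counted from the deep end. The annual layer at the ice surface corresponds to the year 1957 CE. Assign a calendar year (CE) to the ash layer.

1822 CE

Between annual layer 43 and the ice surface there are 181 − 43 = 138 annual layers.
Removing the 3 false annual layers leaves 138 − 3 = 135 true annual layers beyond the ash layer.
Counting back 135 years from 1957 CE places the ash layer in 1957 − 135 = 1822 CE.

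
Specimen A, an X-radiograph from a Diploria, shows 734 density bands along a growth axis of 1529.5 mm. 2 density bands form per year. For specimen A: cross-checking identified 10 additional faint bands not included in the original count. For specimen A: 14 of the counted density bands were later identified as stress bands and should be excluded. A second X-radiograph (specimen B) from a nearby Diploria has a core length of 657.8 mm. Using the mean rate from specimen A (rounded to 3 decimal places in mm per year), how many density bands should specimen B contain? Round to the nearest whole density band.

Specimen A: true density band count = 734 − 14 + 10 = 730.
Specimen A: 730 density bands at 2 per year is 730 / 2 = 365 years.
A: Mean rate = 1529.5 mm / 365 years ≈ 4.190 mm/yr.
For B, 657.8 / 4.190 = 156.99 years; at 2 density bands per year that is 156.99 × 2 ≈ 314 density bands.

314 density bands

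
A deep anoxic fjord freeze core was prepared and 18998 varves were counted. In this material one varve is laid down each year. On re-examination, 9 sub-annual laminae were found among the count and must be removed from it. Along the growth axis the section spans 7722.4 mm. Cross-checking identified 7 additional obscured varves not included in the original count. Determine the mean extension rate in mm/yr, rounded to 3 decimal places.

0.407 mm/yr

Adjusted count: 18998 − 9 + 7 = 18996 varves.
7722.4 mm over 18996 years gives 7722.4 / 18996 ≈ 0.407 mm/yr.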